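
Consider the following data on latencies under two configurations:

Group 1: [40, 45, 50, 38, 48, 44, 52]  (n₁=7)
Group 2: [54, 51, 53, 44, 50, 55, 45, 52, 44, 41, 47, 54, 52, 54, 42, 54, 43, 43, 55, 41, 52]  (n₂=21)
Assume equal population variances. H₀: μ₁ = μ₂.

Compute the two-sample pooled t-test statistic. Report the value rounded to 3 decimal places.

test statistic = -1.582

x̄₁=45.286, s₁=5.122, n₁=7
x̄₂=48.857, s₂=5.189, n₂=21
s_p² = [6·5.122² + 20·5.189²]/26 = 26.7692
SE = √(s_p²·(1/7+1/21)) = 2.2581
t = (45.286−48.857)/2.2581 = -1.5816
df = 26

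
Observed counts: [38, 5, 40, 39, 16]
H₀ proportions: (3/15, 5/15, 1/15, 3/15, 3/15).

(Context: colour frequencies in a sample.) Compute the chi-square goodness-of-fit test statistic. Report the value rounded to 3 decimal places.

test statistic = 153.159

n = 138; E_i = n·p_i = [27.60, 46.00, 9.20, 27.60, 27.60]
χ² = (38−27.60)²/27.60 + (5−46.00)²/46.00 + (40−9.20)²/9.20 + (39−27.60)²/27.60 + (16−27.60)²/27.60 = 153.1594
df = 4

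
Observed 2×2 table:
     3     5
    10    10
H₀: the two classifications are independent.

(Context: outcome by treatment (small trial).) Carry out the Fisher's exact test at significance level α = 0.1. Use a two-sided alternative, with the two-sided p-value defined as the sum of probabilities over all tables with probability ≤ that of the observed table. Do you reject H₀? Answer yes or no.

reject H₀: no

Margins: r₁=8, r₂=20, c₁=13, c₂=15, n=28
p_obs = C(8,3)·C(20,10)/C(28,13); sum pmf over tables with pmf ≤ p_obs
p-value (two-sided) = 0.68599
At α=0.1: p ≥ α → fail to reject H₀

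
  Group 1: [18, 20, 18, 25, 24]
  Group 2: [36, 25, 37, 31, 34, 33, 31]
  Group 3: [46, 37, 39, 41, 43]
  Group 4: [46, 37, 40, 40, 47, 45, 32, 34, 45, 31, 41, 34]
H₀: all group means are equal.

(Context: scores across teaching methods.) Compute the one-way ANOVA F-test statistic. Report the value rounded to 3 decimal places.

Group means [21.00, 32.43, 41.20, 39.33], grand mean 34.828
SSB = Σnᵢ(x̄ᵢ−x̄)² = 1442.957; SSW = ΣΣ(x−x̄ᵢ)² = 545.181
MSB = 1442.957/3 = 480.9857; MSW = 545.181/25 = 21.8072
F = MSB/MSW = 22.0562
df = (3, 25)

test statistic = 22.056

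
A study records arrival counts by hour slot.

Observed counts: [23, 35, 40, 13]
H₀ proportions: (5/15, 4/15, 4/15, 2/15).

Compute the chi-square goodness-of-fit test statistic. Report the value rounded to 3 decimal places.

test statistic = 10.155

n = 111; E_i = n·p_i = [37.00, 29.60, 29.60, 14.80]
χ² = (23−37.00)²/37.00 + (35−29.60)²/29.60 + (40−29.60)²/29.60 + (13−14.80)²/14.80 = 10.1554
df = 3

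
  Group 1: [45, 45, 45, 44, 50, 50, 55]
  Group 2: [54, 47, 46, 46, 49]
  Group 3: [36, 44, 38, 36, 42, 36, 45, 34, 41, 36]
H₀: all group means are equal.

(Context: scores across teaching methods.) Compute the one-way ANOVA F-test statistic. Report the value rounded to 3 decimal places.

Group means [47.71, 48.40, 38.80], grand mean 43.818
SSB = Σnᵢ(x̄ᵢ−x̄)² = 463.044; SSW = ΣΣ(x−x̄ᵢ)² = 280.229
MSB = 463.044/2 = 231.5221; MSW = 280.229/19 = 14.7489
F = MSB/MSW = 15.6976
df = (2, 19)

test statistic = 15.698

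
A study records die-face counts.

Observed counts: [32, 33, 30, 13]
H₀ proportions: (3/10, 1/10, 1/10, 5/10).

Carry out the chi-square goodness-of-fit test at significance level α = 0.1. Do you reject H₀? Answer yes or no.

n = 108; E_i = n·p_i = [32.40, 10.80, 10.80, 54.00]
χ² = (32−32.40)²/32.40 + (33−10.80)²/10.80 + (30−10.80)²/10.80 + (13−54.00)²/54.00 = 110.9012
df = 3
p-value (upper-tail) = 0.00000
At α=0.1: p < α → reject H₀

reject H₀: yes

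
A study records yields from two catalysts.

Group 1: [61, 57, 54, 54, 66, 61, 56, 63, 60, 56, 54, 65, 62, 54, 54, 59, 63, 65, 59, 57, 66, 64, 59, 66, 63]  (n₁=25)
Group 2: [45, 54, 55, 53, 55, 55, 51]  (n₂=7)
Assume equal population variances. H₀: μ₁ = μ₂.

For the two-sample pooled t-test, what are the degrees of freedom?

df = n₁ + n₂ − 2 = 25 + 7 − 2 = 30

degrees of freedom = 30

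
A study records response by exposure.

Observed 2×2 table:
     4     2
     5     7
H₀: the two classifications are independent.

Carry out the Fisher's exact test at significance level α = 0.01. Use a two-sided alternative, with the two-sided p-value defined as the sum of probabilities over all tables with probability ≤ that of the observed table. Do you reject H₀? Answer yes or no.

Margins: r₁=6, r₂=12, c₁=9, c₂=9, n=18
p_obs = C(6,4)·C(12,5)/C(18,9); sum pmf over tables with pmf ≤ p_obs
p-value (two-sided) = 0.61991
At α=0.01: p ≥ α → fail to reject H₀

reject H₀: no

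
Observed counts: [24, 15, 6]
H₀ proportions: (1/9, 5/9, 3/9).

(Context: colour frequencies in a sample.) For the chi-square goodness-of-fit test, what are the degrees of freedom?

df = k − 1 = 3 − 1 = 2

degrees of freedom = 2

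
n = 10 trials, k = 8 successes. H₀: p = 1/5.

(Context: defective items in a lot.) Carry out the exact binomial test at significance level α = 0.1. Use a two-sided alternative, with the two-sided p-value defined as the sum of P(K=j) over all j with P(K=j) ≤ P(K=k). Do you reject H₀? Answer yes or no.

reject H₀: yes

Exact binomial: n=10, k=8, p₀=1/5=0.2000
P(X=j) = C(n,j)·p₀^j·(1−p₀)^(n−j); p = Σ P(X=j) over j with P(X=j) ≤ P(X=8)
p-value (two-sided) = 0.00008
At α=0.1: p < α → reject H₀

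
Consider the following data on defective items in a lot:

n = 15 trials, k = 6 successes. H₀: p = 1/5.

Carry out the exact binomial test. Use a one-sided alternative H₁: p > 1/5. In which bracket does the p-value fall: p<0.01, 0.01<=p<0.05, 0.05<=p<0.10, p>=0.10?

p-value bracket: 0.05<=p<0.10

Exact binomial: n=15, k=6, p₀=1/5=0.2000
P(X≥6) from Σ C(n,i)·p₀^i·(1−p₀)^(n−i)
p-value (one-sided, H₁ greater) = 0.06105
→ bracket: 0.05<=p<0.10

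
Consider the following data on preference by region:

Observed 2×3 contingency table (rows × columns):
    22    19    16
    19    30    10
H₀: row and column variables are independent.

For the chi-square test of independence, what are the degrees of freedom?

df = (r−1)(c−1) = (2−1)·(3−1) = 2

degrees of freedom = 2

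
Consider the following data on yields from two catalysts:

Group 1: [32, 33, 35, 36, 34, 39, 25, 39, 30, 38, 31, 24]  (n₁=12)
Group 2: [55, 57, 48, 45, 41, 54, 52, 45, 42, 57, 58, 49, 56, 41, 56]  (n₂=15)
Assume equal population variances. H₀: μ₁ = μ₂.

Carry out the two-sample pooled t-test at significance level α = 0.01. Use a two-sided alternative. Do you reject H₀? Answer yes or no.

x̄₁=33.000, s₁=4.954, n₁=12
x̄₂=50.400, s₂=6.311, n₂=15
s_p² = [11·4.954² + 14·6.311²]/25 = 33.1040
SE = √(s_p²·(1/12+1/15)) = 2.2284
t = (33.000−50.400)/2.2284 = -7.8084
df = 25
p-value (two-sided) = 0.00000
At α=0.01: p < α → reject H₀

reject H₀: yes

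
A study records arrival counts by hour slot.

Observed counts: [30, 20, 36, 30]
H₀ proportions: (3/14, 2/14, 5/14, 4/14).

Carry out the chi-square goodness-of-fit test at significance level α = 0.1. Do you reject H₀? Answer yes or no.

n = 116; E_i = n·p_i = [24.86, 16.57, 41.43, 33.14]
χ² = (30−24.86)²/24.86 + (20−16.57)²/16.57 + (36−41.43)²/41.43 + (30−33.14)²/33.14 = 2.7828
df = 3
p-value (upper-tail) = 0.42635
At α=0.1: p ≥ α → fail to reject H₀

reject H₀: no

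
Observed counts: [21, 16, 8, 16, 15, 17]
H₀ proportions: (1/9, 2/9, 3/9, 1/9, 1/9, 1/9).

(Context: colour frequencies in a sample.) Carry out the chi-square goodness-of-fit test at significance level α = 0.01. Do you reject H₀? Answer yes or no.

n = 93; E_i = n·p_i = [10.33, 20.67, 31.00, 10.33, 10.33, 10.33]
χ² = (21−10.33)²/10.33 + (16−20.67)²/20.67 + (8−31.00)²/31.00 + (16−10.33)²/10.33 + (15−10.33)²/10.33 + (17−10.33)²/10.33 = 38.6452
df = 5
p-value (upper-tail) = 0.00000
At α=0.01: p < α → reject H₀

reject H₀: yes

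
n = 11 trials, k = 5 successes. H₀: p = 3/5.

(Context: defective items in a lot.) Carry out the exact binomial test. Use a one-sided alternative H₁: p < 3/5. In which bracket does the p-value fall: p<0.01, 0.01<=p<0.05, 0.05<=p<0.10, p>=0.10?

p-value bracket: p>=0.10

Exact binomial: n=11, k=5, p₀=3/5=0.6000
P(X≤5) from Σ C(n,i)·p₀^i·(1−p₀)^(n−i)
p-value (one-sided, H₁ less) = 0.24650
→ bracket: p>=0.10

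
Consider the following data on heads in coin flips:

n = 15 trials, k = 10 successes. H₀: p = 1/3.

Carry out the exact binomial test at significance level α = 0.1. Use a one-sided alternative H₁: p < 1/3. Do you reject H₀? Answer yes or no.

Exact binomial: n=15, k=10, p₀=1/3=0.3333
P(X≤10) from Σ C(n,i)·p₀^i·(1−p₀)^(n−i)
p-value (one-sided, H₁ less) = 0.99819
At α=0.1: p ≥ α → fail to reject H₀

reject H₀: no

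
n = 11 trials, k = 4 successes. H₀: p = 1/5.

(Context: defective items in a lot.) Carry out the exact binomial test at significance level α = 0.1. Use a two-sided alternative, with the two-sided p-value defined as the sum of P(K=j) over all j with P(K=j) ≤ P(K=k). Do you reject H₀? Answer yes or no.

Exact binomial: n=11, k=4, p₀=1/5=0.2000
P(X=j) = C(n,j)·p₀^j·(1−p₀)^(n−j); p = Σ P(X=j) over j with P(X=j) ≤ P(X=4)
p-value (two-sided) = 0.24704
At α=0.1: p ≥ α → fail to reject H₀

reject H₀: no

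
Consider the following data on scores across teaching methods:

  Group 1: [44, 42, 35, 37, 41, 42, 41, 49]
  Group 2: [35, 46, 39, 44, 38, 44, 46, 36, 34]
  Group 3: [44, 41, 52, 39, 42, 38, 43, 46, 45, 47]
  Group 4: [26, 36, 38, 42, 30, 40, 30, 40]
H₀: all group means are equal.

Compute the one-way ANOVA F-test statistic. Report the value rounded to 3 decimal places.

Group means [41.38, 40.22, 43.70, 35.25], grand mean 40.343
SSB = Σnᵢ(x̄ᵢ−x̄)² = 328.855; SSW = ΣΣ(x−x̄ᵢ)² = 703.031
MSB = 328.855/3 = 109.6184; MSW = 703.031/31 = 22.6784
F = MSB/MSW = 4.8336
df = (3, 31)

test statistic = 4.834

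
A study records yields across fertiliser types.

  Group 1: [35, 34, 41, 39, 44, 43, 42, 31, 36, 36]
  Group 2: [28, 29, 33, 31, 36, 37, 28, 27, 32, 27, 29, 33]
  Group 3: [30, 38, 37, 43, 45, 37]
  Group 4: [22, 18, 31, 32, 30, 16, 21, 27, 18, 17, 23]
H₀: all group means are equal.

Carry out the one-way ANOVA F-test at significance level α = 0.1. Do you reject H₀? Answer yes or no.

reject H₀: yes

Group means [38.10, 30.83, 38.33, 23.18], grand mean 31.692
SSB = Σnᵢ(x̄ᵢ−x̄)² = 1480.771; SSW = ΣΣ(x−x̄ᵢ)² = 785.536
MSB = 1480.771/3 = 493.5904; MSW = 785.536/35 = 22.4439
F = MSB/MSW = 21.9922
df = (3, 35)
p-value (upper-tail) = 0.00000
At α=0.1: p < α → reject H₀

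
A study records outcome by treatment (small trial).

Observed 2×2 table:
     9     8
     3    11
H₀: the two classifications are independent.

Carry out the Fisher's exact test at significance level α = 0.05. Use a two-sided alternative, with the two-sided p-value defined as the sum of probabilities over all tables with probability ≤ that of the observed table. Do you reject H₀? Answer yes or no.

reject H₀: no

Margins: r₁=17, r₂=14, c₁=12, c₂=19, n=31
p_obs = C(17,9)·C(14,3)/C(31,12); sum pmf over tables with pmf ≤ p_obs
p-value (two-sided) = 0.13782
At α=0.05: p ≥ α → fail to reject H₀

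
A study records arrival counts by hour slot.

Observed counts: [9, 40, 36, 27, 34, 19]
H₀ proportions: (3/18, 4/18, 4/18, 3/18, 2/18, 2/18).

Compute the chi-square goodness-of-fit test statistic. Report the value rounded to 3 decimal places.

test statistic = 26.182

n = 165; E_i = n·p_i = [27.50, 36.67, 36.67, 27.50, 18.33, 18.33]
χ² = (9−27.50)²/27.50 + (40−36.67)²/36.67 + (36−36.67)²/36.67 + (27−27.50)²/27.50 + (34−18.33)²/18.33 + (19−18.33)²/18.33 = 26.1818
df = 5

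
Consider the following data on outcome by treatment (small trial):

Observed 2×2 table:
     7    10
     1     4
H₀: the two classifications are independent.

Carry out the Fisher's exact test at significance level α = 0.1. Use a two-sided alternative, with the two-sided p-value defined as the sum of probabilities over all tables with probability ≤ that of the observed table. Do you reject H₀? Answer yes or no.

Margins: r₁=17, r₂=5, c₁=8, c₂=14, n=22
p_obs = C(17,7)·C(5,1)/C(22,8); sum pmf over tables with pmf ≤ p_obs
p-value (two-sided) = 0.61297
At α=0.1: p ≥ α → fail to reject H₀

reject H₀: no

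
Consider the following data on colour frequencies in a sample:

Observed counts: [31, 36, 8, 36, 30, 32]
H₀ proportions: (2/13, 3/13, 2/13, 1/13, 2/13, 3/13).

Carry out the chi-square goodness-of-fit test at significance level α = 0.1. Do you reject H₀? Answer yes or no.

n = 173; E_i = n·p_i = [26.62, 39.92, 26.62, 13.31, 26.62, 39.92]
χ² = (31−26.62)²/26.62 + (36−39.92)²/39.92 + (8−26.62)²/26.62 + (36−13.31)²/13.31 + (30−26.62)²/26.62 + (32−39.92)²/39.92 = 54.8256
df = 5
p-value (upper-tail) = 0.00000
At α=0.1: p < α → reject H₀

reject H₀: yes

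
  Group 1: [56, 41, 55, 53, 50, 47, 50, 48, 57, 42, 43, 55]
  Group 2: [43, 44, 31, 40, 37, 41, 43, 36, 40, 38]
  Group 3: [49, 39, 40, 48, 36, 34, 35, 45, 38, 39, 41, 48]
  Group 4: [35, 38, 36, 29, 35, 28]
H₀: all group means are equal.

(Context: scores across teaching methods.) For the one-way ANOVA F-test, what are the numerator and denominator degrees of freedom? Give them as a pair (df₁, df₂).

degrees of freedom = [3, 36]

k = 4 groups, N = 40 total
df = (k−1, N−k) = (4−1, 40−4) = (3, 36)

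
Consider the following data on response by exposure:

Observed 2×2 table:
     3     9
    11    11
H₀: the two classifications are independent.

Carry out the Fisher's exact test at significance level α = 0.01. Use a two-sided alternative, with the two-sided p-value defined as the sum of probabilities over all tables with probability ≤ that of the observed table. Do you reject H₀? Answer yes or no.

reject H₀: no

Margins: r₁=12, r₂=22, c₁=14, c₂=20, n=34
p_obs = C(12,3)·C(22,11)/C(34,14); sum pmf over tables with pmf ≤ p_obs
p-value (two-sided) = 0.27476
At α=0.01: p ≥ α → fail to reject H₀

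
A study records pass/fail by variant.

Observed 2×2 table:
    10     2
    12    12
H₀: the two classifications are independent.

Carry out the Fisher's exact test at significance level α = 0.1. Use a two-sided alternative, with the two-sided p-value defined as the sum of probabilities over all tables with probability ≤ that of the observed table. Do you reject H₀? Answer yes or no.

Margins: r₁=12, r₂=24, c₁=22, c₂=14, n=36
p_obs = C(12,10)·C(24,12)/C(36,22); sum pmf over tables with pmf ≤ p_obs
p-value (two-sided) = 0.07562
At α=0.1: p < α → reject H₀

reject H₀: yes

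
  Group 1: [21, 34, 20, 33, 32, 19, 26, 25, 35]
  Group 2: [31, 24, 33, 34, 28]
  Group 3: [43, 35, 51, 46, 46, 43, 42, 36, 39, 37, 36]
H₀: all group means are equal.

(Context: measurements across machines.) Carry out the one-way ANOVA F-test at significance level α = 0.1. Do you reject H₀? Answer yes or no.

Group means [27.22, 30.00, 41.27], grand mean 33.960
SSB = Σnᵢ(x̄ᵢ−x̄)² = 1075.223; SSW = ΣΣ(x−x̄ᵢ)² = 657.737
MSB = 1075.223/2 = 537.6113; MSW = 657.737/22 = 29.8972
F = MSB/MSW = 17.9820
df = (2, 22)
p-value (upper-tail) = 0.00002
At α=0.1: p < α → reject H₀

reject H₀: yes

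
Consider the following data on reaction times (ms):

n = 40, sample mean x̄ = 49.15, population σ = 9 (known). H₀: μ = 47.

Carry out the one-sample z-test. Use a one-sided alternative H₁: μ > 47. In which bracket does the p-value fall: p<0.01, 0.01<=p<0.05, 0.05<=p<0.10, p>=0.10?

p-value bracket: 0.05<=p<0.10

SE = σ/√n = 9/√40 = 1.4230
z = (x̄−μ₀)/SE = (49.15−47)/1.4230 = 1.5109
p-value (one-sided, H₁ greater) = 0.06541
→ bracket: 0.05<=p<0.10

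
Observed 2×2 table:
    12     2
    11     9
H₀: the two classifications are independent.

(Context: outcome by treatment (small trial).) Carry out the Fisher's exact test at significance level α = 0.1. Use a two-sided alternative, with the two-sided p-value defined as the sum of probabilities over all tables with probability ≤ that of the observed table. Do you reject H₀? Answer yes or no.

Margins: r₁=14, r₂=20, c₁=23, c₂=11, n=34
p_obs = C(14,12)·C(20,11)/C(34,23); sum pmf over tables with pmf ≤ p_obs
p-value (two-sided) = 0.07642
At α=0.1: p < α → reject H₀

reject H₀: yes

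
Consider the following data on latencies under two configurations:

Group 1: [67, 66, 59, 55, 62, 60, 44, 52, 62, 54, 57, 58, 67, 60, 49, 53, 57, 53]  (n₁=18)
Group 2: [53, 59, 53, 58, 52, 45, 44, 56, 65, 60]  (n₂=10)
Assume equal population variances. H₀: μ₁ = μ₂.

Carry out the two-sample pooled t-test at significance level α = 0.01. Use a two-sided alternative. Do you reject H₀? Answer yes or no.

x̄₁=57.500, s₁=6.195, n₁=18
x̄₂=54.500, s₂=6.553, n₂=10
s_p² = [17·6.195² + 9·6.553²]/26 = 39.9615
SE = √(s_p²·(1/18+1/10)) = 2.4932
t = (57.500−54.500)/2.4932 = 1.2033
df = 26
p-value (two-sided) = 0.23972
At α=0.01: p ≥ α → fail to reject H₀

reject H₀: no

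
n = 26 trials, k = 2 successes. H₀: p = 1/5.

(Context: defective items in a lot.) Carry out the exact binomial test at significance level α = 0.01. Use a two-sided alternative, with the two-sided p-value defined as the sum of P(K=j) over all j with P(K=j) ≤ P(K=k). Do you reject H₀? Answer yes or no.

reject H₀: no

Exact binomial: n=26, k=2, p₀=1/5=0.2000
P(X=j) = C(n,j)·p₀^j·(1−p₀)^(n−j); p = Σ P(X=j) over j with P(X=j) ≤ P(X=2)
p-value (two-sided) = 0.14330
At α=0.01: p ≥ α → fail to reject H₀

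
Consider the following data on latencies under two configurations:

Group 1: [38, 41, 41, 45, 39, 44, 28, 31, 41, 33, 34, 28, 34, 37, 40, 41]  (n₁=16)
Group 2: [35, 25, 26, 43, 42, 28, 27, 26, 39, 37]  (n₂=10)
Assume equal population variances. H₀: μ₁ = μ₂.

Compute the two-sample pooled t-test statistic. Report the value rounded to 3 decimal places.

test statistic = 1.795

x̄₁=37.188, s₁=5.307, n₁=16
x̄₂=32.800, s₂=7.146, n₂=10
s_p² = [15·5.307² + 9·7.146²]/24 = 36.7516
SE = √(s_p²·(1/16+1/10)) = 2.4438
t = (37.188−32.800)/2.4438 = 1.7954
df = 24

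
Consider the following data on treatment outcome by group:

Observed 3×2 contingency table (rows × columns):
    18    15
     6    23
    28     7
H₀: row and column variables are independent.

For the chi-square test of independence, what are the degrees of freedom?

df = (r−1)(c−1) = (3−1)·(2−1) = 2

degrees of freedom = 2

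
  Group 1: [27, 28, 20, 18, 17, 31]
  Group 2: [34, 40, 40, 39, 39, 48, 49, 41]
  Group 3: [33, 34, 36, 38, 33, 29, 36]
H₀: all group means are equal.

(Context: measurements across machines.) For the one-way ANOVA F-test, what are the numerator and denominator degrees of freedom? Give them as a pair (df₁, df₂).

k = 3 groups, N = 21 total
df = (k−1, N−k) = (3−1, 21−3) = (2, 18)

degrees of freedom = [2, 18]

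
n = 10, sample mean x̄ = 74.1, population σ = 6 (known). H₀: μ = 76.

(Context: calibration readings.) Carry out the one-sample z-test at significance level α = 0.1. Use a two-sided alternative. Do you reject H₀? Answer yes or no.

SE = σ/√n = 6/√10 = 1.8974
z = (x̄−μ₀)/SE = (74.1−76)/1.8974 = -1.0014
p-value (two-sided) = 0.31664
At α=0.1: p ≥ α → fail to reject H₀

reject H₀: no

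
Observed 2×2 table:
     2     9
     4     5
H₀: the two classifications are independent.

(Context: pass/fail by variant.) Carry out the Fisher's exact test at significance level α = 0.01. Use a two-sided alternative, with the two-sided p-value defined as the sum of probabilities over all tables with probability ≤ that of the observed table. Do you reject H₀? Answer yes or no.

reject H₀: no

Margins: r₁=11, r₂=9, c₁=6, c₂=14, n=20
p_obs = C(11,2)·C(9,4)/C(20,6); sum pmf over tables with pmf ≤ p_obs
p-value (two-sided) = 0.33591
At α=0.01: p ≥ α → fail to reject H₀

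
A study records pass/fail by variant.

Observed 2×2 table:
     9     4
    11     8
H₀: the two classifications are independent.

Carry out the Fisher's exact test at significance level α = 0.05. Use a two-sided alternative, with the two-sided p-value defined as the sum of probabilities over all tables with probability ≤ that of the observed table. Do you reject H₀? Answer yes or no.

reject H₀: no

Margins: r₁=13, r₂=19, c₁=20, c₂=12, n=32
p_obs = C(13,9)·C(19,11)/C(32,20); sum pmf over tables with pmf ≤ p_obs
p-value (two-sided) = 0.71279
At α=0.05: p ≥ α → fail to reject H₀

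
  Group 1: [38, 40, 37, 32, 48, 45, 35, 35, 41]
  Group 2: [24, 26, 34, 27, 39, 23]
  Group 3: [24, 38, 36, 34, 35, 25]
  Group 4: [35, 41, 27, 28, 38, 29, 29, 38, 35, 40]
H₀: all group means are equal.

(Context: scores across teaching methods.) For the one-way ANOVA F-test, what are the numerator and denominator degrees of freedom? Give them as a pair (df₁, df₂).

degrees of freedom = [3, 27]

k = 4 groups, N = 31 total
df = (k−1, N−k) = (4−1, 31−4) = (3, 27)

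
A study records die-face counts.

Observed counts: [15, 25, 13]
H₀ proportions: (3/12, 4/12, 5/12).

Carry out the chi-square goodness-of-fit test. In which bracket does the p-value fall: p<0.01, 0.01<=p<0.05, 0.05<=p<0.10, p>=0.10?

p-value bracket: 0.01<=p<0.05

n = 53; E_i = n·p_i = [13.25, 17.67, 22.08]
χ² = (15−13.25)²/13.25 + (25−17.67)²/17.67 + (13−22.08)²/22.08 = 7.0113
df = 2
p-value (upper-tail) = 0.03003
→ bracket: 0.01<=p<0.05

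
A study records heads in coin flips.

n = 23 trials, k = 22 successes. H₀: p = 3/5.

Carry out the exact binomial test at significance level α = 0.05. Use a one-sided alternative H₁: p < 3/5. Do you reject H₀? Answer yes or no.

Exact binomial: n=23, k=22, p₀=3/5=0.6000
P(X≤22) from Σ C(n,i)·p₀^i·(1−p₀)^(n−i)
p-value (one-sided, H₁ less) = 0.99999
At α=0.05: p ≥ α → fail to reject H₀

reject H₀: no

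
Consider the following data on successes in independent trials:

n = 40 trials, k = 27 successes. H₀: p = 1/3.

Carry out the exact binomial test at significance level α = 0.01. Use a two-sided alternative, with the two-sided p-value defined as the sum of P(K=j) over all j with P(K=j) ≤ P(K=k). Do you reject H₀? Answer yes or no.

Exact binomial: n=40, k=27, p₀=1/3=0.3333
P(X=j) = C(n,j)·p₀^j·(1−p₀)^(n−j); p = Σ P(X=j) over j with P(X=j) ≤ P(X=27)
p-value (two-sided) = 0.00001
At α=0.01: p < α → reject H₀

reject H₀: yes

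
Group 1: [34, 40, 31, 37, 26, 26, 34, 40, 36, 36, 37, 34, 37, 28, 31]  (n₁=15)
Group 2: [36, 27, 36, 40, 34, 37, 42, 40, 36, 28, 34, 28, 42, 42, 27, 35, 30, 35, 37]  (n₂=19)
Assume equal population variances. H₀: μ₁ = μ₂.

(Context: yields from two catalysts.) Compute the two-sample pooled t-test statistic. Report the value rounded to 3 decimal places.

test statistic = -0.749

x̄₁=33.800, s₁=4.539, n₁=15
x̄₂=35.053, s₂=5.060, n₂=19
s_p² = [14·4.539² + 18·5.060²]/32 = 23.4171
SE = √(s_p²·(1/15+1/19)) = 1.6714
t = (33.800−35.053)/1.6714 = -0.7494
df = 32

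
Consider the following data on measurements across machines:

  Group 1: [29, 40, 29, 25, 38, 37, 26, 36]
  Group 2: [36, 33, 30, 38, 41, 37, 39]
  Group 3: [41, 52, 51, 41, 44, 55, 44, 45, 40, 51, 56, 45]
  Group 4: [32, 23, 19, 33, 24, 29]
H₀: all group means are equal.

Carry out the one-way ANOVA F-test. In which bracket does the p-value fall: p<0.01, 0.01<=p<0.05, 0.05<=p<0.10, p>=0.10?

Group means [32.50, 36.29, 47.08, 26.67], grand mean 37.545
SSB = Σnᵢ(x̄ᵢ−x̄)² = 2016.503; SSW = ΣΣ(x−x̄ᵢ)² = 827.679
MSB = 2016.503/3 = 672.1677; MSW = 827.679/29 = 28.5406
F = MSB/MSW = 23.5512
df = (3, 29)
p-value (upper-tail) = 0.00000
→ bracket: p<0.01

p-value bracket: p<0.01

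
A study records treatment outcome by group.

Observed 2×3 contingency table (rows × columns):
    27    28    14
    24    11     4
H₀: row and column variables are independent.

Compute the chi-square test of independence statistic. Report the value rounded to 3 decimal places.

test statistic = 5.211

Row totals [69, 39], col totals [51, 39, 18], n=108
χ² = (27−32.58)²/32.58 + (28−24.92)²/24.92 + (14−11.50)²/11.50 + (24−18.42)²/18.42 + (11−14.08)²/14.08 + (4−6.50)²/6.50 = 5.2110
df = 2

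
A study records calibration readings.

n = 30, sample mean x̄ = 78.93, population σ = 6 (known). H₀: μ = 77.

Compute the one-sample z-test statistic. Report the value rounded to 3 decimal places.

SE = σ/√n = 6/√30 = 1.0954
z = (x̄−μ₀)/SE = (78.93−77)/1.0954 = 1.7618

test statistic = 1.762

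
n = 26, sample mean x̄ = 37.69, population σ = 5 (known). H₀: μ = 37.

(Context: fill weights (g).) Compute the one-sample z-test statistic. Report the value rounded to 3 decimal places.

test statistic = 0.704

SE = σ/√n = 5/√26 = 0.9806
z = (x̄−μ₀)/SE = (37.69−37)/0.9806 = 0.7037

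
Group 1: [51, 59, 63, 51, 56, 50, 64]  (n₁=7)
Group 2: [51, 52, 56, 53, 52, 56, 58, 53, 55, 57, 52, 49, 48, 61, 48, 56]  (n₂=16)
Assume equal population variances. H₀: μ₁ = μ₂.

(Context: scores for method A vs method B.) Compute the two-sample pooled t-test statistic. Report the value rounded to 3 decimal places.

test statistic = 1.358

x̄₁=56.286, s₁=5.880, n₁=7
x̄₂=53.562, s₂=3.687, n₂=16
s_p² = [6·5.880² + 15·3.687²]/21 = 19.5889
SE = √(s_p²·(1/7+1/16)) = 2.0057
t = (56.286−53.562)/2.0057 = 1.3578
df = 21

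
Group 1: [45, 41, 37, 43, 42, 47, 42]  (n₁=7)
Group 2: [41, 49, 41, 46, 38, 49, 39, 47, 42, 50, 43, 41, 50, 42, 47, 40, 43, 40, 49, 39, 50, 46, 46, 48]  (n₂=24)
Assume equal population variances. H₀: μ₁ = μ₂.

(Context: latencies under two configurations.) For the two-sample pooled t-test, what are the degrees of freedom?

degrees of freedom = 29

df = n₁ + n₂ − 2 = 7 + 24 − 2 = 29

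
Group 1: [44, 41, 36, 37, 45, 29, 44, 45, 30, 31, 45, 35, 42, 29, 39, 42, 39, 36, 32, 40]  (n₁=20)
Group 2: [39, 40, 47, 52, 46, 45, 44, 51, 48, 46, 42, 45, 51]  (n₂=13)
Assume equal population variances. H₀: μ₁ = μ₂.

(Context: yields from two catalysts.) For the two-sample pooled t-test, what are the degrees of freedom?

df = n₁ + n₂ − 2 = 20 + 13 − 2 = 31

degrees of freedom = 31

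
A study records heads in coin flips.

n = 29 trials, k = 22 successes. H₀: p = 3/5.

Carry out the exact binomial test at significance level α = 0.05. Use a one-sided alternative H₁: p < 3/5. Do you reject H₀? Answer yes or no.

reject H₀: no

Exact binomial: n=29, k=22, p₀=3/5=0.6000
P(X≤22) from Σ C(n,i)·p₀^i·(1−p₀)^(n−i)
p-value (one-sided, H₁ less) = 0.97667
At α=0.05: p ≥ α → fail to reject H₀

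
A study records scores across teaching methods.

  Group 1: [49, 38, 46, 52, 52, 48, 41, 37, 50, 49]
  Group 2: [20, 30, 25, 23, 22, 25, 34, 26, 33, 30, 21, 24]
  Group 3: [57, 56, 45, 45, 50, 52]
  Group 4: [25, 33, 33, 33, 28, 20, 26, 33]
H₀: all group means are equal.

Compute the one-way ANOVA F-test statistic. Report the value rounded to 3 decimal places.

Group means [46.20, 26.08, 50.83, 28.88], grand mean 36.417
SSB = Σnᵢ(x̄ᵢ−x̄)² = 3940.525; SSW = ΣΣ(x−x̄ᵢ)² = 822.225
MSB = 3940.525/3 = 1313.5083; MSW = 822.225/32 = 25.6945
F = MSB/MSW = 51.1202
df = (3, 32)

test statistic = 51.120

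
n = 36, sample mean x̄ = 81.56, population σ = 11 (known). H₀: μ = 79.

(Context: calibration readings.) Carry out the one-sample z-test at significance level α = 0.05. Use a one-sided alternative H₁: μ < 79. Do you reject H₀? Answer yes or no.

SE = σ/√n = 11/√36 = 1.8333
z = (x̄−μ₀)/SE = (81.56−79)/1.8333 = 1.3964
p-value (one-sided, H₁ less) = 0.91870
At α=0.05: p ≥ α → fail to reject H₀

reject H₀: no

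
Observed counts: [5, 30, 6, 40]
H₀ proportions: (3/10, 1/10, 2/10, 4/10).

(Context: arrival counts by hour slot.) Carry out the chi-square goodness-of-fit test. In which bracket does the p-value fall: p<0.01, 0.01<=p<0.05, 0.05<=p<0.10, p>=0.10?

p-value bracket: p<0.01

n = 81; E_i = n·p_i = [24.30, 8.10, 16.20, 32.40]
χ² = (5−24.30)²/24.30 + (30−8.10)²/8.10 + (6−16.20)²/16.20 + (40−32.40)²/32.40 = 82.7449
df = 3
p-value (upper-tail) = 0.00000
→ bracket: p<0.01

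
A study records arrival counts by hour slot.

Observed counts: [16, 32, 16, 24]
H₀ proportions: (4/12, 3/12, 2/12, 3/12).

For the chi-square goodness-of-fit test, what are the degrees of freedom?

df = k − 1 = 4 − 1 = 3

degrees of freedom = 3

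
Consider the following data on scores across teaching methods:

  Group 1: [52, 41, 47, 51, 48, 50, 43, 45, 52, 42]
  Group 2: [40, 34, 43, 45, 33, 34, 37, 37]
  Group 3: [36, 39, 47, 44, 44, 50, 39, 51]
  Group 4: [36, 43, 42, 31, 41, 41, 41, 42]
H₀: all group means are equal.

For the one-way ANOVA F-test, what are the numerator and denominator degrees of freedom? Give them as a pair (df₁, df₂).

k = 4 groups, N = 34 total
df = (k−1, N−k) = (4−1, 34−4) = (3, 30)

degrees of freedom = [3, 30]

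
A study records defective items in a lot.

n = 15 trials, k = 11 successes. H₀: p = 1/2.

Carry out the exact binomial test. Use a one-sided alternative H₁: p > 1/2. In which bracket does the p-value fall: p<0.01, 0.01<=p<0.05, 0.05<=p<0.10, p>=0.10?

Exact binomial: n=15, k=11, p₀=1/2=0.5000
P(X≥11) from Σ C(n,i)·p₀^i·(1−p₀)^(n−i)
p-value (one-sided, H₁ greater) = 0.05923
→ bracket: 0.05<=p<0.10

p-value bracket: 0.05<=p<0.10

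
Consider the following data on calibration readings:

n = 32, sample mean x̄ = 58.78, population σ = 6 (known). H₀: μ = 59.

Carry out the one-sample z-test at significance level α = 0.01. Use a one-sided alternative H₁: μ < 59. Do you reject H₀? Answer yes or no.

reject H₀: no

SE = σ/√n = 6/√32 = 1.0607
z = (x̄−μ₀)/SE = (58.78−59)/1.0607 = -0.2074
p-value (one-sided, H₁ less) = 0.41784
At α=0.01: p ≥ α → fail to reject H₀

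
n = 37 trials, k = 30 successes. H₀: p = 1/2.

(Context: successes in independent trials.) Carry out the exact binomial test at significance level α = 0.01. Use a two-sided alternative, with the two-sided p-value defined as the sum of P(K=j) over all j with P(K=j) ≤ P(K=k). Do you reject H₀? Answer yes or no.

reject H₀: yes

Exact binomial: n=37, k=30, p₀=1/2=0.5000
P(X=j) = C(n,j)·p₀^j·(1−p₀)^(n−j); p = Σ P(X=j) over j with P(X=j) ≤ P(X=30)
p-value (two-sided) = 0.00019
At α=0.01: p < α → reject H₀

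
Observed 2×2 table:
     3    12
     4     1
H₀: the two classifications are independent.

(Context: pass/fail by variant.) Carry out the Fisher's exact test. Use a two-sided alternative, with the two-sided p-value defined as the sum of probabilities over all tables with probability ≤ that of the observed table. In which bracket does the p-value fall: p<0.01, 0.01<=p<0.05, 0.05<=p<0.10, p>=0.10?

Margins: r₁=15, r₂=5, c₁=7, c₂=13, n=20
p_obs = C(15,3)·C(5,4)/C(20,7); sum pmf over tables with pmf ≤ p_obs
p-value (two-sided) = 0.03070
→ bracket: 0.01<=p<0.05

p-value bracket: 0.01<=p<0.05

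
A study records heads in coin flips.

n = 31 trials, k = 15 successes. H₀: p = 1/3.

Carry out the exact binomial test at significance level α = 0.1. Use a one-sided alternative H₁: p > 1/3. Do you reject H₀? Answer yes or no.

reject H₀: yes

Exact binomial: n=31, k=15, p₀=1/3=0.3333
P(X≥15) from Σ C(n,i)·p₀^i·(1−p₀)^(n−i)
p-value (one-sided, H₁ greater) = 0.05891
At α=0.1: p < α → reject H₀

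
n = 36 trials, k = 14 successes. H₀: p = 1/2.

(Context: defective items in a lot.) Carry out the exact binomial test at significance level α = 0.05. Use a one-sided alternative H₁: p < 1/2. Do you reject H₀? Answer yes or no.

Exact binomial: n=36, k=14, p₀=1/2=0.5000
P(X≤14) from Σ C(n,i)·p₀^i·(1−p₀)^(n−i)
p-value (one-sided, H₁ less) = 0.12149
At α=0.05: p ≥ α → fail to reject H₀

reject H₀: no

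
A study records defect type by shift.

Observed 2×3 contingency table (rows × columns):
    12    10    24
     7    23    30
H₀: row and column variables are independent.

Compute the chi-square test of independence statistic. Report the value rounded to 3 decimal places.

Row totals [46, 60], col totals [19, 33, 54], n=106
χ² = (12−8.25)²/8.25 + (10−14.32)²/14.32 + (24−23.43)²/23.43 + (7−10.75)²/10.75 + (23−18.68)²/18.68 + (30−30.57)²/30.57 = 5.3479
df = 2

test statistic = 5.348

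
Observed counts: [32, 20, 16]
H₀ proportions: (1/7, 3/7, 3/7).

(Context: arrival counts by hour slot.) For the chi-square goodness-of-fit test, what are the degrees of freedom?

degrees of freedom = 2

df = k − 1 = 3 − 1 = 2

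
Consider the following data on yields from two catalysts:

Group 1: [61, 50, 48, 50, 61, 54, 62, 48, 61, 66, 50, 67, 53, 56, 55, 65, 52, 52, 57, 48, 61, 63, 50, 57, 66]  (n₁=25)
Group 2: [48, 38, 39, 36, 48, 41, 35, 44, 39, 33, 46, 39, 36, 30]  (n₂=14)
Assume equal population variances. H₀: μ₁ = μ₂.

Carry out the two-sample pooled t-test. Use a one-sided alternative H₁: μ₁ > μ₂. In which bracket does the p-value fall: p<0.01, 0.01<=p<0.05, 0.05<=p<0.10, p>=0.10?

x̄₁=56.520, s₁=6.339, n₁=25
x̄₂=39.429, s₂=5.473, n₂=14
s_p² = [24·6.339² + 13·5.473²]/37 = 36.5856
SE = √(s_p²·(1/25+1/14)) = 2.0191
t = (56.520−39.429)/2.0191 = 8.4650
df = 37
p-value (one-sided, H₁ greater) = 0.00000
→ bracket: p<0.01

p-value bracket: p<0.01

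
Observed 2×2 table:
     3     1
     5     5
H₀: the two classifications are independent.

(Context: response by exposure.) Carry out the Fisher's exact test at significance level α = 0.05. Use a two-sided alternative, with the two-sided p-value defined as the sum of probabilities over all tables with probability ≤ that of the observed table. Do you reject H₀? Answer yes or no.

reject H₀: no

Margins: r₁=4, r₂=10, c₁=8, c₂=6, n=14
p_obs = C(4,3)·C(10,5)/C(14,8); sum pmf over tables with pmf ≤ p_obs
p-value (two-sided) = 0.58042
At α=0.05: p ≥ α → fail to reject H₀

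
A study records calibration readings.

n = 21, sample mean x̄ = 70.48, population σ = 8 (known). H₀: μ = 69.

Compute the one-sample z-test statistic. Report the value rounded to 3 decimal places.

SE = σ/√n = 8/√21 = 1.7457
z = (x̄−μ₀)/SE = (70.48−69)/1.7457 = 0.8478

test statistic = 0.848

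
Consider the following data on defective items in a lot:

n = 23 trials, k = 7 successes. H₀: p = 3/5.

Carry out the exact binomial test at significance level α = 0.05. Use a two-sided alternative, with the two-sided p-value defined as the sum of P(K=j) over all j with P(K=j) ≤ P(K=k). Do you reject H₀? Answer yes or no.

reject H₀: yes

Exact binomial: n=23, k=7, p₀=3/5=0.6000
P(X=j) = C(n,j)·p₀^j·(1−p₀)^(n−j); p = Σ P(X=j) over j with P(X=j) ≤ P(X=7)
p-value (two-sided) = 0.00499
At α=0.05: p < α → reject H₀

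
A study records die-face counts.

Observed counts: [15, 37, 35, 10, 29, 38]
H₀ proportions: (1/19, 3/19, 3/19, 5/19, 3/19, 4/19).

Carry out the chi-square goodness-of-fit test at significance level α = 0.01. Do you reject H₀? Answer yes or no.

reject H₀: yes

n = 164; E_i = n·p_i = [8.63, 25.89, 25.89, 43.16, 25.89, 34.53]
χ² = (15−8.63)²/8.63 + (37−25.89)²/25.89 + (35−25.89)²/25.89 + (10−43.16)²/43.16 + (29−25.89)²/25.89 + (38−34.53)²/34.53 = 38.8598
df = 5
p-value (upper-tail) = 0.00000
At α=0.01: p < α → reject H₀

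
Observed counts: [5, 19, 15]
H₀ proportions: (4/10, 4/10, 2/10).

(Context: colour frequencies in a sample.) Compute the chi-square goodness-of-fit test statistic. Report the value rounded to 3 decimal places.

test statistic = 14.590

n = 39; E_i = n·p_i = [15.60, 15.60, 7.80]
χ² = (5−15.60)²/15.60 + (19−15.60)²/15.60 + (15−7.80)²/7.80 = 14.5897
df = 2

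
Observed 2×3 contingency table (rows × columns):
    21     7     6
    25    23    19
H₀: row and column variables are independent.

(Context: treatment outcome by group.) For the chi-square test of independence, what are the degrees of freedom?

df = (r−1)(c−1) = (2−1)·(3−1) = 2

degrees of freedom = 2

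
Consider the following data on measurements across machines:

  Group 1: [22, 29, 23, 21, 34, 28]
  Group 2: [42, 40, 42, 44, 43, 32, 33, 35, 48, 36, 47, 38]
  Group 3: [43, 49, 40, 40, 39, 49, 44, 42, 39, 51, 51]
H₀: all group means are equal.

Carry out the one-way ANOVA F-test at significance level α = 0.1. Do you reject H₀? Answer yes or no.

Group means [26.17, 40.00, 44.27], grand mean 38.759
SSB = Σnᵢ(x̄ᵢ−x̄)² = 1304.295; SSW = ΣΣ(x−x̄ᵢ)² = 665.015
MSB = 1304.295/2 = 652.1476; MSW = 665.015/26 = 25.5775
F = MSB/MSW = 25.4969
df = (2, 26)
p-value (upper-tail) = 0.00000
At α=0.1: p < α → reject H₀

reject H₀: yes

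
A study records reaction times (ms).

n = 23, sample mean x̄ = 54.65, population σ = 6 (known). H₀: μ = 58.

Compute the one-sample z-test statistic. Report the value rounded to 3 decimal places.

SE = σ/√n = 6/√23 = 1.2511
z = (x̄−μ₀)/SE = (54.65−58)/1.2511 = -2.6777

test statistic = -2.678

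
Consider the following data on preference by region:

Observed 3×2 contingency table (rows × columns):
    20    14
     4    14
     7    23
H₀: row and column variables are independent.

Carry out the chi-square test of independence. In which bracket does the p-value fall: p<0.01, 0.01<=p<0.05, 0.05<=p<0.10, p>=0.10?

Row totals [34, 18, 30], col totals [31, 51], n=82
χ² = (20−12.85)²/12.85 + (14−21.15)²/21.15 + (4−6.80)²/6.80 + (14−11.20)²/11.20 + (7−11.34)²/11.34 + (23−18.66)²/18.66 = 10.9192
df = 2
p-value (upper-tail) = 0.00426
→ bracket: p<0.01

p-value bracket: p<0.01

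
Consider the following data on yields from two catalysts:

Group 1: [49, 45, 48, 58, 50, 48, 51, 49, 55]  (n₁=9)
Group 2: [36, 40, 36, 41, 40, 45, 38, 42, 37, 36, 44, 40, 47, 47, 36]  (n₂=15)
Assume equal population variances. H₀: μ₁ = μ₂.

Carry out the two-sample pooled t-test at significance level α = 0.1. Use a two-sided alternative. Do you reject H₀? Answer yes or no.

x̄₁=50.333, s₁=3.937, n₁=9
x̄₂=40.333, s₂=3.958, n₂=15
s_p² = [8·3.937² + 14·3.958²]/22 = 15.6061
SE = √(s_p²·(1/9+1/15)) = 1.6657
t = (50.333−40.333)/1.6657 = 6.0036
df = 22
p-value (two-sided) = 0.00000
At α=0.1: p < α → reject H₀

reject H₀: yes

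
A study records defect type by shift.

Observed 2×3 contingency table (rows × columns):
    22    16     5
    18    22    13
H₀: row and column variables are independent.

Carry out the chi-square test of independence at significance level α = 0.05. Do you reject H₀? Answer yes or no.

reject H₀: no

Row totals [43, 53], col totals [40, 38, 18], n=96
χ² = (22−17.92)²/17.92 + (16−17.02)²/17.02 + (5−8.06)²/8.06 + (18−22.08)²/22.08 + (22−20.98)²/20.98 + (13−9.94)²/9.94 = 3.9036
df = 2
p-value (upper-tail) = 0.14202
At α=0.05: p ≥ α → fail to reject H₀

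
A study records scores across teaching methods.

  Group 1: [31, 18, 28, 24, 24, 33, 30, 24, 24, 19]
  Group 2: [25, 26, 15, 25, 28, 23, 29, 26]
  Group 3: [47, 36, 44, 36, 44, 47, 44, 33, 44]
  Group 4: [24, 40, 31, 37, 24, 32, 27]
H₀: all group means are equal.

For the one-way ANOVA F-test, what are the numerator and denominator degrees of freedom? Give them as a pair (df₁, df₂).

k = 4 groups, N = 34 total
df = (k−1, N−k) = (4−1, 34−4) = (3, 30)

degrees of freedom = [3, 30]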